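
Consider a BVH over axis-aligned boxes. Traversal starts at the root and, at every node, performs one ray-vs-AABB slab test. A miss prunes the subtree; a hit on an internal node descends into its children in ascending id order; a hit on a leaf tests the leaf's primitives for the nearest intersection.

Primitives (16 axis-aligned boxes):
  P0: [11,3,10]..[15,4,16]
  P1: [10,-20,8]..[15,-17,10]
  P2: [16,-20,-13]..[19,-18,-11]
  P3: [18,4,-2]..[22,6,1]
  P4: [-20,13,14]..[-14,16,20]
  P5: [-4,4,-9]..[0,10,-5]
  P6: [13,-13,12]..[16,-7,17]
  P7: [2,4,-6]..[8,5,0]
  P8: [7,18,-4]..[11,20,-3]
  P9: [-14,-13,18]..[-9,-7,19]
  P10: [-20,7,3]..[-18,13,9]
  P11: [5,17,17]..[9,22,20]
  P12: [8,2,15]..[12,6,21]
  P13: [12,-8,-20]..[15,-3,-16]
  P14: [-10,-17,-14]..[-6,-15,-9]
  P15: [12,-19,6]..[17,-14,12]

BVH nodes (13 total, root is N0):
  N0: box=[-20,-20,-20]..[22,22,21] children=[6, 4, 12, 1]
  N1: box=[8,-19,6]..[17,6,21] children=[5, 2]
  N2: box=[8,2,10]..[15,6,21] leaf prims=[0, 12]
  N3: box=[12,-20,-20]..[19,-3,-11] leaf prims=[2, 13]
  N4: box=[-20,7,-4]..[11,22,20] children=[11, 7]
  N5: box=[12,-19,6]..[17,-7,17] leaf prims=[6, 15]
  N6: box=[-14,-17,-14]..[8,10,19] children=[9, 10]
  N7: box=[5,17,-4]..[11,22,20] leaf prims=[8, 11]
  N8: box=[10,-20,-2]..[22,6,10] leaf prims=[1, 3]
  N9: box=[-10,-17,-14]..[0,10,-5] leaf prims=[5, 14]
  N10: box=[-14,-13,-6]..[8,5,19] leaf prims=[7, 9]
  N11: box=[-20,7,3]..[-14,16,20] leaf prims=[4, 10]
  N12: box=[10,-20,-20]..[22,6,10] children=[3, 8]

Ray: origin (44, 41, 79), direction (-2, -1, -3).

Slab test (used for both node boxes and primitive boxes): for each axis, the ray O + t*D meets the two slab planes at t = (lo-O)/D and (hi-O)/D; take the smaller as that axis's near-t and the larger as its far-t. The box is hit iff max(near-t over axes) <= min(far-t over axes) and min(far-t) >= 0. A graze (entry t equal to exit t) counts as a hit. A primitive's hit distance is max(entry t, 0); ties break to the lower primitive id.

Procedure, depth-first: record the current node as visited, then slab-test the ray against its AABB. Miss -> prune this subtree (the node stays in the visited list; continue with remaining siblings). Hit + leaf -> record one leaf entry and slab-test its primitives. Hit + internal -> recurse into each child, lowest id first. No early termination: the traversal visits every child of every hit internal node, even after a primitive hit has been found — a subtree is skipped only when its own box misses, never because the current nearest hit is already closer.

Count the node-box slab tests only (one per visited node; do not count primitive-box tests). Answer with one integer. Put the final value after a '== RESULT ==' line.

Walk:
N0 x:[11,32] y:[19,61] z:[58/3,33] -> hit [58/3,32], descend [1, 4, 6, 12]
  N1 x:[27/2,18] y:[35,60] z:[58/3,73/3] -> miss, prune
  N4 x:[33/2,32] y:[19,34] z:[59/3,83/3] -> hit [59/3,83/3], descend [7, 11]
    N7 x:[33/2,39/2] y:[19,24] z:[59/3,83/3] -> miss, prune
    N11 x:[29,32] y:[25,34] z:[59/3,76/3] -> miss, prune
  N6 x:[18,29] y:[31,58] z:[20,31] -> miss, prune
  N12 x:[11,17] y:[35,61] z:[23,33] -> miss, prune

order=[0, 1, 4, 7, 11, 6, 12]  |boxes|=7  |leaves|=0  hit=miss

== RESULT ==
7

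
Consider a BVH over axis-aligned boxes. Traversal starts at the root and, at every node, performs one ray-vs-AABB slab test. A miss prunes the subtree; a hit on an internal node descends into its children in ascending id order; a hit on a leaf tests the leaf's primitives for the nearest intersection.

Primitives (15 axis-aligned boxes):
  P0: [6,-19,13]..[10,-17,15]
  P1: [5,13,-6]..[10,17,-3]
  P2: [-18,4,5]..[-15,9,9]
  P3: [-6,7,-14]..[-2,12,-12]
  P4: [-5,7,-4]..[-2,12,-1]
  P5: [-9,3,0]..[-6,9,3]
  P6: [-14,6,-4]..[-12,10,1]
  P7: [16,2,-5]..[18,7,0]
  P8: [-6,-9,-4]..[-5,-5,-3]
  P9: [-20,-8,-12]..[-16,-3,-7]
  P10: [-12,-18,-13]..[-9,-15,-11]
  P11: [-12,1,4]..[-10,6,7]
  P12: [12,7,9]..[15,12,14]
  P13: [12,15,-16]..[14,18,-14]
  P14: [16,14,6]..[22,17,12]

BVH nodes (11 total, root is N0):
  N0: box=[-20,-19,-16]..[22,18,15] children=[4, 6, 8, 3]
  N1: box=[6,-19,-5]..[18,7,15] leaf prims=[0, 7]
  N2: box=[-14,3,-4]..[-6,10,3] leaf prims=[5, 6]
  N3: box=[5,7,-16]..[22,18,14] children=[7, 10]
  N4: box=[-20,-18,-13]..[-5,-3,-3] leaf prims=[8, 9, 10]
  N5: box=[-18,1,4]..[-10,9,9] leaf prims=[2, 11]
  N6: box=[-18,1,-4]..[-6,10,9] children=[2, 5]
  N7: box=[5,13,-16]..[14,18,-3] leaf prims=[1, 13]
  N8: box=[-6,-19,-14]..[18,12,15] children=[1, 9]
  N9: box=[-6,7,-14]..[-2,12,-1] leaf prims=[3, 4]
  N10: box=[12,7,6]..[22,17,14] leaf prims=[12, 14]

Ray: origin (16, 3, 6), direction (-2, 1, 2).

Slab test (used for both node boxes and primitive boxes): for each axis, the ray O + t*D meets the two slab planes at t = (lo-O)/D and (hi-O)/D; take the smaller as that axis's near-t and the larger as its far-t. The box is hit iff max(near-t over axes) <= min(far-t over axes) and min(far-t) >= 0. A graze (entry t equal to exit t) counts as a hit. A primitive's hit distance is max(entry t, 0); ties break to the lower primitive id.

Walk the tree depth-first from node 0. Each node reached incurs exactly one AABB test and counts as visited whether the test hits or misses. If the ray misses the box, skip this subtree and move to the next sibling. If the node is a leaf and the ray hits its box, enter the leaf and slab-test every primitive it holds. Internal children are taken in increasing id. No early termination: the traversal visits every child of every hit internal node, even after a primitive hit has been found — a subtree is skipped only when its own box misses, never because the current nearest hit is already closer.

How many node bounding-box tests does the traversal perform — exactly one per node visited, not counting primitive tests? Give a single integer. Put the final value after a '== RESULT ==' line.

Trace the traversal:
N0 x:[-3,18] y:[-22,15] z:[-11,9/2] -> hit [-3,9/2], descend [3, 4, 6, 8]
  N3 x:[-3,11/2] y:[4,15] z:[-11,4] -> hit [4,4], descend [7, 10]
    N7 x:[1,11/2] y:[10,15] z:[-11,-9/2] -> miss, prune
    N10 x:[-3,2] y:[4,14] z:[0,4] -> miss, prune
  N4 x:[21/2,18] y:[-21,-6] z:[-19/2,-9/2] -> miss, prune
  N6 x:[11,17] y:[-2,7] z:[-5,3/2] -> miss, prune
  N8 x:[-1,11] y:[-22,9] z:[-10,9/2] -> hit [-1,9/2], descend [1, 9]
    N1 x:[-1,5] y:[-22,4] z:[-11/2,9/2] -> hit [-1,4] leaf, test {P0(miss), P7(miss)}
    N9 x:[9,11] y:[4,9] z:[-10,-7/2] -> miss, prune

9 AABB tests over nodes [0, 3, 7, 10, 4, 6, 8, 1, 9]; 1 leaf entered; closest miss.

== RESULT ==
9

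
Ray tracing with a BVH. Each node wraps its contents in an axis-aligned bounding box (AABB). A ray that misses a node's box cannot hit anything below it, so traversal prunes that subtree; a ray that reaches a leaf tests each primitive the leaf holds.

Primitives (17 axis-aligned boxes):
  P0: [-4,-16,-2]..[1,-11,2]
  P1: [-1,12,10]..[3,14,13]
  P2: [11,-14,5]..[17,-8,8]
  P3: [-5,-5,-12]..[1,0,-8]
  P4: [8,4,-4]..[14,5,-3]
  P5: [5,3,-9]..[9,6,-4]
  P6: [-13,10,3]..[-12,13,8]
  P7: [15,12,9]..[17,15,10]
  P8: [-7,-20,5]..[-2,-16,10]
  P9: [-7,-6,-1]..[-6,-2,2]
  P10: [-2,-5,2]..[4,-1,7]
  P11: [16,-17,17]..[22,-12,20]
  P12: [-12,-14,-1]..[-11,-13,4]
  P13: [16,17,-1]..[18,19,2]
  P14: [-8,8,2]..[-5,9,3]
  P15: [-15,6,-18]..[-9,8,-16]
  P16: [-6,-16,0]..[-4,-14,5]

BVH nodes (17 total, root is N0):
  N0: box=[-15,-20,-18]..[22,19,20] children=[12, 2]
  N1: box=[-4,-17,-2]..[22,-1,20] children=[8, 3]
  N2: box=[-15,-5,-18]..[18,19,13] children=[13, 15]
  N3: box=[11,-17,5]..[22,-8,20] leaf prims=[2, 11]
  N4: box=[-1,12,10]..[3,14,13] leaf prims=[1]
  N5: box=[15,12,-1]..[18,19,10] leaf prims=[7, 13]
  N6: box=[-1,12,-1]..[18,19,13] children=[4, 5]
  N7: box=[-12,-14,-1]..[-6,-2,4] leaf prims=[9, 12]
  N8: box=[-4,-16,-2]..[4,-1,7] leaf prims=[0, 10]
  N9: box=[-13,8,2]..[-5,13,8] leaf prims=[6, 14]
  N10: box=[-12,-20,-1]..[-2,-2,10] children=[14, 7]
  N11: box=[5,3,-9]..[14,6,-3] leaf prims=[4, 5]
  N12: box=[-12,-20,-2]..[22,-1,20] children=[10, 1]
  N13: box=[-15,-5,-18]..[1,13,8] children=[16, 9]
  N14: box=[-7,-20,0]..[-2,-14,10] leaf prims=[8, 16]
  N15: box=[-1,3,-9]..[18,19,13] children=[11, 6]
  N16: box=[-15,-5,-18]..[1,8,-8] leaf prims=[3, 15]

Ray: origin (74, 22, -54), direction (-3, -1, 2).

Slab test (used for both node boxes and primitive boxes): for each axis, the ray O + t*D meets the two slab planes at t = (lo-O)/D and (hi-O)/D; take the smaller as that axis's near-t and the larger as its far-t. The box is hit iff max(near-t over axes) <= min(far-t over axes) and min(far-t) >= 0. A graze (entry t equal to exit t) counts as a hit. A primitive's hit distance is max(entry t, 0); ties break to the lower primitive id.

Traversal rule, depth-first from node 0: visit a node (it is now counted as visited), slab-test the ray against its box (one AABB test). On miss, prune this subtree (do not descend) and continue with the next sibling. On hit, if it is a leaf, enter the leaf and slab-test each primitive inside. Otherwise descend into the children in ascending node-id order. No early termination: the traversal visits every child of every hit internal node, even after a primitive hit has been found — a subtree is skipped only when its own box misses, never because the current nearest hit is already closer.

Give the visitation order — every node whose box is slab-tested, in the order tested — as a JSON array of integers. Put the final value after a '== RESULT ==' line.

Walk:
N0 x:[52/3,89/3] y:[3,42] z:[18,37] -> hit [18,89/3], descend [2, 12]
  N2 x:[56/3,89/3] y:[3,27] z:[18,67/2] -> hit [56/3,27], descend [13, 15]
    N13 x:[73/3,89/3] y:[9,27] z:[18,31] -> hit [73/3,27], descend [9, 16]
      N9 x:[79/3,29] y:[9,14] z:[28,31] -> miss, prune
      N16 x:[73/3,89/3] y:[14,27] z:[18,23] -> miss, prune
    N15 x:[56/3,25] y:[3,19] z:[45/2,67/2] -> miss, prune
  N12 x:[52/3,86/3] y:[23,42] z:[26,37] -> hit [26,86/3], descend [1, 10]
    N1 x:[52/3,26] y:[23,39] z:[26,37] -> hit [26,26], descend [3, 8]
      N3 x:[52/3,21] y:[30,39] z:[59/2,37] -> miss, prune
      N8 x:[70/3,26] y:[23,38] z:[26,61/2] -> hit [26,26] leaf, test {P0(miss), P10(miss)}
    N10 x:[76/3,86/3] y:[24,42] z:[53/2,32] -> hit [53/2,86/3], descend [7, 14]
      N7 x:[80/3,86/3] y:[24,36] z:[53/2,29] -> hit [80/3,86/3] leaf, test {P9@t=80/3, P12(miss)}
      N14 x:[76/3,27] y:[36,42] z:[27,32] -> miss, prune

13 AABB tests over nodes [0, 2, 13, 9, 16, 15, 12, 1, 3, 8, 10, 7, 14]; 2 leaves entered; closest P9.

== RESULT ==
[0, 2, 13, 9, 16, 15, 12, 1, 3, 8, 10, 7, 14]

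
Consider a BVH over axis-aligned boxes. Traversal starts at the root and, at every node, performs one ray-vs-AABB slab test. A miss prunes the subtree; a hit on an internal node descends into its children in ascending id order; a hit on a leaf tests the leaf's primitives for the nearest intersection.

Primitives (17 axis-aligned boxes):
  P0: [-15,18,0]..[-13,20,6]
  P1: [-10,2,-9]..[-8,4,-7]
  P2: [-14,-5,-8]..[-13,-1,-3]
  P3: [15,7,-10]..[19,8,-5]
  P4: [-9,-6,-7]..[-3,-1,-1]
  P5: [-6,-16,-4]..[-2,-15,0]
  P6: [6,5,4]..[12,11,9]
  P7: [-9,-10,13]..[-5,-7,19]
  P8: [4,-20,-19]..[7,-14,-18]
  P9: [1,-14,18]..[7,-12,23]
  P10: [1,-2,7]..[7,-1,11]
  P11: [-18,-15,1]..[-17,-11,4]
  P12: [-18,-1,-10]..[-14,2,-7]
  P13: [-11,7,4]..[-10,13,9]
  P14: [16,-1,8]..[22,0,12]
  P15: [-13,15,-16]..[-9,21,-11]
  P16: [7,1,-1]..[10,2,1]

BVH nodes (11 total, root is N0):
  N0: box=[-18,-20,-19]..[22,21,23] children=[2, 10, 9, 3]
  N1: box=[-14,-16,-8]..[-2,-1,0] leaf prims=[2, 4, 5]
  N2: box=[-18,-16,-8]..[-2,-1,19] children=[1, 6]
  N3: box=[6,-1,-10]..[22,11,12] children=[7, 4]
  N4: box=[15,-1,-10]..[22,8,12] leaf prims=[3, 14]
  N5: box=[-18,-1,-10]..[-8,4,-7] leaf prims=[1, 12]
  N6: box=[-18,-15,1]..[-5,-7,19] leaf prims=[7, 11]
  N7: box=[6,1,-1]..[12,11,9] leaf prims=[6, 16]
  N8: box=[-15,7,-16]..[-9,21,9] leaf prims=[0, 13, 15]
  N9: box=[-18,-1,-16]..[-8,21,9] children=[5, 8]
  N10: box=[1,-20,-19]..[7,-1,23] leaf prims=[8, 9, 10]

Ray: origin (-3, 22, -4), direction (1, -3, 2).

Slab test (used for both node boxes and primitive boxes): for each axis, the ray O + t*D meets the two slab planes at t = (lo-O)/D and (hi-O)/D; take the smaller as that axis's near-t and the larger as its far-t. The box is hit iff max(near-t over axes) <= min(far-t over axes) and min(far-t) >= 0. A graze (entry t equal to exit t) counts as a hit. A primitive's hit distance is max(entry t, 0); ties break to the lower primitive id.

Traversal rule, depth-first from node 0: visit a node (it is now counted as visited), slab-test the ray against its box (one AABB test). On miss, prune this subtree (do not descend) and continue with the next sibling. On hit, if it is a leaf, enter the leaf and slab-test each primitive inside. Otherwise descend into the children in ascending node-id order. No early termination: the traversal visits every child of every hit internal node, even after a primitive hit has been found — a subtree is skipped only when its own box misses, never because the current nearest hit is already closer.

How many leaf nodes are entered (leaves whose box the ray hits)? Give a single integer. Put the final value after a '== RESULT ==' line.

Walk:
N0 x:[-15,25] y:[1/3,14] z:[-15/2,27/2] -> hit [1/3,27/2], descend [2, 3, 9, 10]
  N2 x:[-15,1] y:[23/3,38/3] z:[-2,23/2] -> miss, prune
  N3 x:[9,25] y:[11/3,23/3] z:[-3,8] -> miss, prune
  N9 x:[-15,-5] y:[1/3,23/3] z:[-6,13/2] -> miss, prune
  N10 x:[4,10] y:[23/3,14] z:[-15/2,27/2] -> hit [23/3,10] leaf, test {P8(miss), P9(miss), P10(miss)}

order=[0, 2, 3, 9, 10]  |boxes|=5  |leaves|=1  hit=miss

== RESULT ==
1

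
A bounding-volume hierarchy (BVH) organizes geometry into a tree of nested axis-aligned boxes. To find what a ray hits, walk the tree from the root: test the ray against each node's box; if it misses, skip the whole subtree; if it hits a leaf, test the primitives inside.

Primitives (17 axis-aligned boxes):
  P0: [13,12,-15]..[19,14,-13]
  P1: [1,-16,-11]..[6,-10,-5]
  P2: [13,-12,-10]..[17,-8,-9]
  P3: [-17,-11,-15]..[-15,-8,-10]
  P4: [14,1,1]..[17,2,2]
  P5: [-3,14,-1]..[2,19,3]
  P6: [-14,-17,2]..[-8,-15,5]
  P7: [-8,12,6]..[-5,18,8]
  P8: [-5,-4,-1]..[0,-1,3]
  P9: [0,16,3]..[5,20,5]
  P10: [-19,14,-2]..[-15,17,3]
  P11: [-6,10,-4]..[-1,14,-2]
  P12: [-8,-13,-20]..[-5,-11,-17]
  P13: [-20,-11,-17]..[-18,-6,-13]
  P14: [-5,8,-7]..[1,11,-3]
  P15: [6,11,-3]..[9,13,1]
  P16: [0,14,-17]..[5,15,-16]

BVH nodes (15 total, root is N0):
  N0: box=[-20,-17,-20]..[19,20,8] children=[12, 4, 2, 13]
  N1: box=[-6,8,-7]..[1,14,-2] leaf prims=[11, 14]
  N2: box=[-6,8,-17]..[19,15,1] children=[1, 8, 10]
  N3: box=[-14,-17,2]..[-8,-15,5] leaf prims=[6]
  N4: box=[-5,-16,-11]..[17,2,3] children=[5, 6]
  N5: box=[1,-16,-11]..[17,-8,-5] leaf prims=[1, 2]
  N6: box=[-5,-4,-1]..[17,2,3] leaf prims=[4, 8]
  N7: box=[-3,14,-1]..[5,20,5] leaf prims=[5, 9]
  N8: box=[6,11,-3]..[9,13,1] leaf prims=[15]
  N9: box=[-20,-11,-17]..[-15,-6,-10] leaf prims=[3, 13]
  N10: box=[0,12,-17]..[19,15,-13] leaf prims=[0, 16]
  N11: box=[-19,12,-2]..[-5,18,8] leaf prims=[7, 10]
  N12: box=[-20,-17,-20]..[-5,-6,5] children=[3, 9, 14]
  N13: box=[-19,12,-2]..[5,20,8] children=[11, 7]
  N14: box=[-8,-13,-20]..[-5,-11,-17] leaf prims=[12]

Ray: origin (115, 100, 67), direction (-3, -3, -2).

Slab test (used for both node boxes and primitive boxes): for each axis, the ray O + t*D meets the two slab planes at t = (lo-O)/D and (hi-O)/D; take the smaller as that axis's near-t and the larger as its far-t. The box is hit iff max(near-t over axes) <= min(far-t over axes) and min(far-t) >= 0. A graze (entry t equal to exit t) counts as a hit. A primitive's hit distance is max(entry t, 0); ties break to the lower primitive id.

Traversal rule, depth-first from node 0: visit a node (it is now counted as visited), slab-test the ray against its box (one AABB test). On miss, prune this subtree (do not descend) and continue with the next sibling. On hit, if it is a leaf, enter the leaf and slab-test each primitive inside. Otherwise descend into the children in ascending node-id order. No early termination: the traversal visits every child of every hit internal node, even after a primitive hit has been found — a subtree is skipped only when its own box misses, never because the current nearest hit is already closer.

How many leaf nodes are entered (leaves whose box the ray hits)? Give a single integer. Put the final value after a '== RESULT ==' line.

Traverse from the root:
N0 x:[32,45] y:[80/3,39] z:[59/2,87/2] -> hit [32,39], descend [2, 4, 12, 13]
  N2 x:[32,121/3] y:[85/3,92/3] z:[33,42] -> miss, prune
  N4 x:[98/3,40] y:[98/3,116/3] z:[32,39] -> hit [98/3,116/3], descend [5, 6]
    N5 x:[98/3,38] y:[36,116/3] z:[36,39] -> hit [36,38] leaf, test {P1@t=110/3, P2(miss)}
    N6 x:[98/3,40] y:[98/3,104/3] z:[32,34] -> hit [98/3,34] leaf, test {P4@t=98/3, P8(miss)}
  N12 x:[40,45] y:[106/3,39] z:[31,87/2] -> miss, prune
  N13 x:[110/3,134/3] y:[80/3,88/3] z:[59/2,69/2] -> miss, prune

7 AABB tests over nodes [0, 2, 4, 5, 6, 12, 13]; 2 leaves entered; closest P4.

== RESULT ==
2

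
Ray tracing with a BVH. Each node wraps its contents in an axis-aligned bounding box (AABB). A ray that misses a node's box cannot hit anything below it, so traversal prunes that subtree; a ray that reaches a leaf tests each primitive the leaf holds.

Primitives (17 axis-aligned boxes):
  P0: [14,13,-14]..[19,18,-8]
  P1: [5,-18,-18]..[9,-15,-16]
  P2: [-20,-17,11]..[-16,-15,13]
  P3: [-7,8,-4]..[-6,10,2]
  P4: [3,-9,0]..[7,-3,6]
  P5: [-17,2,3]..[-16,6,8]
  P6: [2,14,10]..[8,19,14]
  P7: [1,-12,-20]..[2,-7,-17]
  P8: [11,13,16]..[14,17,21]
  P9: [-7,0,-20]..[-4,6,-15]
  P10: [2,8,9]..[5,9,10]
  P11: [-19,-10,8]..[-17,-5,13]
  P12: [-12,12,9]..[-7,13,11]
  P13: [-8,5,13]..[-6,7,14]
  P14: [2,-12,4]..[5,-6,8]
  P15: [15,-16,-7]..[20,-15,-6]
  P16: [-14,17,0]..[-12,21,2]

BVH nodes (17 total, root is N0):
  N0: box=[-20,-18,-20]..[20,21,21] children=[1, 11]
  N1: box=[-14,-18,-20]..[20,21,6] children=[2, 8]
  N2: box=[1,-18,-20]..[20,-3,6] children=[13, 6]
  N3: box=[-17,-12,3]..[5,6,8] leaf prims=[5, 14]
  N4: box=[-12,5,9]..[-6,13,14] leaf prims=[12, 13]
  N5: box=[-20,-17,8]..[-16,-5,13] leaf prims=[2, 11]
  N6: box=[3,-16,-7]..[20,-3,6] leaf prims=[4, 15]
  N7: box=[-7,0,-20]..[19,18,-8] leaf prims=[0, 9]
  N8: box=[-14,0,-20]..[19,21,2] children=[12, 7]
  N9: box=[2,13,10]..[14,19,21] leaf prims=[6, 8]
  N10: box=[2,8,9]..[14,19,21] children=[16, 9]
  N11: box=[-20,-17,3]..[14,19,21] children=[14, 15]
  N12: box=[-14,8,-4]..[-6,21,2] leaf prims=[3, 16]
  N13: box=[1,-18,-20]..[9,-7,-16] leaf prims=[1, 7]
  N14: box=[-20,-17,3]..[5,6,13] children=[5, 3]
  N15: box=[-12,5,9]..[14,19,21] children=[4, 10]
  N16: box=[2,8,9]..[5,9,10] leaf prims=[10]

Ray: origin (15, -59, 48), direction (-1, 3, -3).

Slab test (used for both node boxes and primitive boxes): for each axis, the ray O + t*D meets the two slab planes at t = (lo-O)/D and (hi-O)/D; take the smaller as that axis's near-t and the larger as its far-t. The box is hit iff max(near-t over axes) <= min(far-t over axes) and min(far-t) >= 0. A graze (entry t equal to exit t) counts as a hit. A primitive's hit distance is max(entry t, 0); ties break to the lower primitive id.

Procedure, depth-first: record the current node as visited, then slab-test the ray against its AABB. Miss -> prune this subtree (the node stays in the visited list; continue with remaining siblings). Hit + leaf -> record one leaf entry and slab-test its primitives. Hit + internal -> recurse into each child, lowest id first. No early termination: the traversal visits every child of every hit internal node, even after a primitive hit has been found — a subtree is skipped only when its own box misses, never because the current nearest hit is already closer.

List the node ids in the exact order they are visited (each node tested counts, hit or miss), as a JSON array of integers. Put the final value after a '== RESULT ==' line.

Traverse from the root:
N0 x:[-5,35] y:[41/3,80/3] z:[9,68/3] -> hit [41/3,68/3], descend [1, 11]
  N1 x:[-5,29] y:[41/3,80/3] z:[14,68/3] -> hit [14,68/3], descend [2, 8]
    N2 x:[-5,14] y:[41/3,56/3] z:[14,68/3] -> hit [14,14], descend [6, 13]
      N6 x:[-5,12] y:[43/3,56/3] z:[14,55/3] -> miss, prune
      N13 x:[6,14] y:[41/3,52/3] z:[64/3,68/3] -> miss, prune
    N8 x:[-4,29] y:[59/3,80/3] z:[46/3,68/3] -> hit [59/3,68/3], descend [7, 12]
      N7 x:[-4,22] y:[59/3,77/3] z:[56/3,68/3] -> hit [59/3,22] leaf, test {P0(miss), P9@t=21}
      N12 x:[21,29] y:[67/3,80/3] z:[46/3,52/3] -> miss, prune
  N11 x:[1,35] y:[14,26] z:[9,15] -> hit [14,15], descend [14, 15]
    N14 x:[10,35] y:[14,65/3] z:[35/3,15] -> hit [14,15], descend [3, 5]
      N3 x:[10,32] y:[47/3,65/3] z:[40/3,15] -> miss, prune
      N5 x:[31,35] y:[14,18] z:[35/3,40/3] -> miss, prune
    N15 x:[1,27] y:[64/3,26] z:[9,13] -> miss, prune

13 AABB tests over nodes [0, 1, 2, 6, 13, 8, 7, 12, 11, 14, 3, 5, 15]; 1 leaf entered; closest P9.

== RESULT ==
[0, 1, 2, 6, 13, 8, 7, 12, 11, 14, 3, 5, 15]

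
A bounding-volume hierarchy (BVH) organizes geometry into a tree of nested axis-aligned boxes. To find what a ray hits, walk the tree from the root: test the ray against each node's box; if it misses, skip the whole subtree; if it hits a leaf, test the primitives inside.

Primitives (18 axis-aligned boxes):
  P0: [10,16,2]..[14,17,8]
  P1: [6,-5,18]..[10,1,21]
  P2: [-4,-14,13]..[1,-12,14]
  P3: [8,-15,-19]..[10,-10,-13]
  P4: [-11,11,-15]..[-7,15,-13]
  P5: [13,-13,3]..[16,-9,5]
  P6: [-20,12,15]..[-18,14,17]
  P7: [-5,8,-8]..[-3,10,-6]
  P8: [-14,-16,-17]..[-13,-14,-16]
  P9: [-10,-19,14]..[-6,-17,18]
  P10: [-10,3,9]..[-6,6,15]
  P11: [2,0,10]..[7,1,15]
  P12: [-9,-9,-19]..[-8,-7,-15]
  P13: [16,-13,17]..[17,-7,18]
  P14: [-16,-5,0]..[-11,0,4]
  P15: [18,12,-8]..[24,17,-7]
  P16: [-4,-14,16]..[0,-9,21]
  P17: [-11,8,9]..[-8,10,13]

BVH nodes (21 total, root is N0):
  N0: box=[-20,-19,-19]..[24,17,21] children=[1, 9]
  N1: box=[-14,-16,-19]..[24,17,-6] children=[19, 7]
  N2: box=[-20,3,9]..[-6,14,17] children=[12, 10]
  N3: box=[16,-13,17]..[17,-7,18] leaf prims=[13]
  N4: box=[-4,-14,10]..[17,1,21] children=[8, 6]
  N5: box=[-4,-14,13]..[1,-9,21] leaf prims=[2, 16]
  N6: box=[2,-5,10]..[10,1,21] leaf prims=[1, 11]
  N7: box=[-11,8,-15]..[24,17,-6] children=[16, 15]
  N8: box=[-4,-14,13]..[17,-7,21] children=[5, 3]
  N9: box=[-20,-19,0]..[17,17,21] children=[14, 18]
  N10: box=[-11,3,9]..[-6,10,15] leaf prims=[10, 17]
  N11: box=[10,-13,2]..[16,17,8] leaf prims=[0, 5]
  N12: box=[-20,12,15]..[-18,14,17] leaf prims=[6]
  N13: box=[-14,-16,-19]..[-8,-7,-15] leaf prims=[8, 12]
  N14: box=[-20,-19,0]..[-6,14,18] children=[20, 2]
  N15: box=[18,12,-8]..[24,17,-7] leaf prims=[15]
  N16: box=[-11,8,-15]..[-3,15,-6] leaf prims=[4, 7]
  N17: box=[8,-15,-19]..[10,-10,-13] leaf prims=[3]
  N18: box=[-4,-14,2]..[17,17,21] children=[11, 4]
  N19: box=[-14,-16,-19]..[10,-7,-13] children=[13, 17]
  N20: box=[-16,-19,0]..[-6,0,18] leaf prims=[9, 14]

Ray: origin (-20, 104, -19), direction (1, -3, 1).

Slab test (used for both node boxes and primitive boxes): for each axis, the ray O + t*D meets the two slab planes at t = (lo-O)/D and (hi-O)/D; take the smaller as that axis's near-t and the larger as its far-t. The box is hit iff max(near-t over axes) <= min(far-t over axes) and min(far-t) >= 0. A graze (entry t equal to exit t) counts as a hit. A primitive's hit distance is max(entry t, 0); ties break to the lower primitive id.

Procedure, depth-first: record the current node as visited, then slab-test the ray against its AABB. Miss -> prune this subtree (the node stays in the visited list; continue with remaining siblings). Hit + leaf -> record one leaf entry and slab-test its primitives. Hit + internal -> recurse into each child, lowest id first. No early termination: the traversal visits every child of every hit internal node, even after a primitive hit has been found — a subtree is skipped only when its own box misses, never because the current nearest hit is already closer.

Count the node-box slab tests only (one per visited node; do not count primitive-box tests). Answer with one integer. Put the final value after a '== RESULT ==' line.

Traverse from the root:
N0 x:[0,44] y:[29,41] z:[0,40] -> hit [29,40], descend [1, 9]
  N1 x:[6,44] y:[29,40] z:[0,13] -> miss, prune
  N9 x:[0,37] y:[29,41] z:[19,40] -> hit [29,37], descend [14, 18]
    N14 x:[0,14] y:[30,41] z:[19,37] -> miss, prune
    N18 x:[16,37] y:[29,118/3] z:[21,40] -> hit [29,37], descend [4, 11]
      N4 x:[16,37] y:[103/3,118/3] z:[29,40] -> hit [103/3,37], descend [6, 8]
        N6 x:[22,30] y:[103/3,109/3] z:[29,40] -> miss, prune
        N8 x:[16,37] y:[37,118/3] z:[32,40] -> hit [37,37], descend [3, 5]
          N3 x:[36,37] y:[37,39] z:[36,37] -> hit [37,37] leaf, test {P13@t=37}
          N5 x:[16,21] y:[113/3,118/3] z:[32,40] -> miss, prune
      N11 x:[30,36] y:[29,39] z:[21,27] -> miss, prune

Visited [0, 1, 9, 14, 18, 4, 6, 8, 3, 5, 11]. Tests: 11 box, 1 leaf. Nearest: P13.

== RESULT ==
11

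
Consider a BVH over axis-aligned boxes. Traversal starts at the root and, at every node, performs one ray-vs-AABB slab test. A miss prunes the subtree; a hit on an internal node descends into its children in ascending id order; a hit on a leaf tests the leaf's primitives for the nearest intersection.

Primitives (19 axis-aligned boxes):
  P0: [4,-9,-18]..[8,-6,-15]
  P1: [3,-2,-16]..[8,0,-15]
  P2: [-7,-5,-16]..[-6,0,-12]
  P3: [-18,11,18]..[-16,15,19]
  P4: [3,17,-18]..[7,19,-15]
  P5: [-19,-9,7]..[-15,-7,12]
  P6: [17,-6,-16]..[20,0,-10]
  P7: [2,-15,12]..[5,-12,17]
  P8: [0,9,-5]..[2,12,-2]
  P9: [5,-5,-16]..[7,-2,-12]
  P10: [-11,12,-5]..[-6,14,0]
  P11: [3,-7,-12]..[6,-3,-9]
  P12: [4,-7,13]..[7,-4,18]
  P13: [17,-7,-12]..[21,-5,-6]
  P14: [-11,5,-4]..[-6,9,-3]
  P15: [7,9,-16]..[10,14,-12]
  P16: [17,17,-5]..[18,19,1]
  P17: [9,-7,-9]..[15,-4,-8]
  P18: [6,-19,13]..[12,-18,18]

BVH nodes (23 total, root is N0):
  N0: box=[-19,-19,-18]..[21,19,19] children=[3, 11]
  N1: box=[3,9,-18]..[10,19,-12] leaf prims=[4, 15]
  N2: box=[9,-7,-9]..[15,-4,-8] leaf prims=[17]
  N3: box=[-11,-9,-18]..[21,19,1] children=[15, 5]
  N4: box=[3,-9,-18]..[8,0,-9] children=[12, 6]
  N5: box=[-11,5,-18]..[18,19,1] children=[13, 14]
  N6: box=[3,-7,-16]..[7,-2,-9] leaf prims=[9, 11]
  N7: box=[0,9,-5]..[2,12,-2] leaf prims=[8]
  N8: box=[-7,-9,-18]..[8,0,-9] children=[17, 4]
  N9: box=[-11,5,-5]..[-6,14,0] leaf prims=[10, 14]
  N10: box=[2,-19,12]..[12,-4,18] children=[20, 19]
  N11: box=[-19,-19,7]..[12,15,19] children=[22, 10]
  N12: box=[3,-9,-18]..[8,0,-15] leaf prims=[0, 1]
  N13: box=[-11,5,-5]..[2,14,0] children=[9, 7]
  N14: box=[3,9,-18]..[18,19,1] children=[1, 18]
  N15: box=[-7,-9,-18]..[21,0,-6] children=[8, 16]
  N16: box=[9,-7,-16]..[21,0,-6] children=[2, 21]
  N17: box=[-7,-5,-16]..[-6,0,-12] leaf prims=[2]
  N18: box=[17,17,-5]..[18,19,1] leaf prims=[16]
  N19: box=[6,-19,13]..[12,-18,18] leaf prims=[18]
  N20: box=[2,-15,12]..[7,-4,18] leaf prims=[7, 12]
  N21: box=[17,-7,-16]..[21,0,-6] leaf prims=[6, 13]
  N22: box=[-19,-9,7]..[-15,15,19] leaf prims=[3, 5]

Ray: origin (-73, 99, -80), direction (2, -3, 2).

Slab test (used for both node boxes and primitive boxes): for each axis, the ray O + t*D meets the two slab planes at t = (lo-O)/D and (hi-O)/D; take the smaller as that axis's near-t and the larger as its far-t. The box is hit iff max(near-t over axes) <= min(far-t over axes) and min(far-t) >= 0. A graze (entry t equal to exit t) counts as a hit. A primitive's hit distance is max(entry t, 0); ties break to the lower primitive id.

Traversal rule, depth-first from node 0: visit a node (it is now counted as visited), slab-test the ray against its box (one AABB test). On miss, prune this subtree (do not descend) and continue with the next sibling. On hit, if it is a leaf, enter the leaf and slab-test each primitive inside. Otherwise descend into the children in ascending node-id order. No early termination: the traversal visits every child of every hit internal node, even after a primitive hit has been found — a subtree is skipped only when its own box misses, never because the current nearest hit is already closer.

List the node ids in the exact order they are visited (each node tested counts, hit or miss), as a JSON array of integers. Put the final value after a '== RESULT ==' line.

Walk:
N0 x:[27,47] y:[80/3,118/3] z:[31,99/2] -> hit [31,118/3], descend [3, 11]
  N3 x:[31,47] y:[80/3,36] z:[31,81/2] -> hit [31,36], descend [5, 15]
    N5 x:[31,91/2] y:[80/3,94/3] z:[31,81/2] -> hit [31,94/3], descend [13, 14]
      N13 x:[31,75/2] y:[85/3,94/3] z:[75/2,40] -> miss, prune
      N14 x:[38,91/2] y:[80/3,30] z:[31,81/2] -> miss, prune
    N15 x:[33,47] y:[33,36] z:[31,37] -> hit [33,36], descend [8, 16]
      N8 x:[33,81/2] y:[33,36] z:[31,71/2] -> hit [33,71/2], descend [4, 17]
        N4 x:[38,81/2] y:[33,36] z:[31,71/2] -> miss, prune
        N17 x:[33,67/2] y:[33,104/3] z:[32,34] -> hit [33,67/2] leaf, test {P2@t=33}
      N16 x:[41,47] y:[33,106/3] z:[32,37] -> miss, prune
  N11 x:[27,85/2] y:[28,118/3] z:[87/2,99/2] -> miss, prune

Visited [0, 3, 5, 13, 14, 15, 8, 4, 17, 16, 11]. Tests: 11 box, 1 leaf. Nearest: P2.

== RESULT ==
[0, 3, 5, 13, 14, 15, 8, 4, 17, 16, 11]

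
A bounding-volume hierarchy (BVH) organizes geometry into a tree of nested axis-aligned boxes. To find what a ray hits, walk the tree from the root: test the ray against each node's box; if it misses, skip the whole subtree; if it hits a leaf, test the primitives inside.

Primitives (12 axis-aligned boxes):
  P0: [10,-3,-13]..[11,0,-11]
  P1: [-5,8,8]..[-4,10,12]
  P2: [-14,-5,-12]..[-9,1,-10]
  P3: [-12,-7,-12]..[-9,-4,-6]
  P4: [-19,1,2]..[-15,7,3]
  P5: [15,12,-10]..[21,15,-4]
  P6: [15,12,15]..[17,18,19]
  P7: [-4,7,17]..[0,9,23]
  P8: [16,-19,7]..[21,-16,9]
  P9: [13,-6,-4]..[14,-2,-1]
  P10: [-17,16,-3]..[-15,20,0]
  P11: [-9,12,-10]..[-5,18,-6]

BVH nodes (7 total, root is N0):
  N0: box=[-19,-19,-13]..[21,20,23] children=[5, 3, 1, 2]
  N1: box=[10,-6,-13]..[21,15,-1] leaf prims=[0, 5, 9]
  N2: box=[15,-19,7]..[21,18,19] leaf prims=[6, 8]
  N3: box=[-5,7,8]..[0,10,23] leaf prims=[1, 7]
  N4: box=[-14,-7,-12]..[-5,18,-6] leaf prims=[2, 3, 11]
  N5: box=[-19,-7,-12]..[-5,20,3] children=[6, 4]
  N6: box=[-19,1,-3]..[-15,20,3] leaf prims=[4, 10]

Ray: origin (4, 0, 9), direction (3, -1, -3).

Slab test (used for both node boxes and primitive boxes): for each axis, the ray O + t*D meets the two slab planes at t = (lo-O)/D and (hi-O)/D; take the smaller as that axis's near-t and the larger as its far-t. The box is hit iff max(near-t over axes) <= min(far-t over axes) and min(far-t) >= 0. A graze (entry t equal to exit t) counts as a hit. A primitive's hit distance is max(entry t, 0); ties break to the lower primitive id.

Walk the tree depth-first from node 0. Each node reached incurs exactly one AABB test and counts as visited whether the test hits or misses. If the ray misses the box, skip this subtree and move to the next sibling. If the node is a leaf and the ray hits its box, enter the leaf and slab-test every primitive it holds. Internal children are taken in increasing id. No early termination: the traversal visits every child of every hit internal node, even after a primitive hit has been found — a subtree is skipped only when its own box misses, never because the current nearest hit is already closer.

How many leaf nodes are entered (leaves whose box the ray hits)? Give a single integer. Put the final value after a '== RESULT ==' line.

Traverse from the root:
N0 x:[-23/3,17/3] y:[-20,19] z:[-14/3,22/3] -> hit [-14/3,17/3], descend [1, 2, 3, 5]
  N1 x:[2,17/3] y:[-15,6] z:[10/3,22/3] -> hit [10/3,17/3] leaf, test {P0(miss), P5(miss), P9@t=10/3}
  N2 x:[11/3,17/3] y:[-18,19] z:[-10/3,2/3] -> miss, prune
  N3 x:[-3,-4/3] y:[-10,-7] z:[-14/3,1/3] -> miss, prune
  N5 x:[-23/3,-3] y:[-20,7] z:[2,7] -> miss, prune

Summary -> nodes [0, 1, 2, 3, 5]; box-tests=5; leaf-entries=1; first=P9

== RESULT ==
1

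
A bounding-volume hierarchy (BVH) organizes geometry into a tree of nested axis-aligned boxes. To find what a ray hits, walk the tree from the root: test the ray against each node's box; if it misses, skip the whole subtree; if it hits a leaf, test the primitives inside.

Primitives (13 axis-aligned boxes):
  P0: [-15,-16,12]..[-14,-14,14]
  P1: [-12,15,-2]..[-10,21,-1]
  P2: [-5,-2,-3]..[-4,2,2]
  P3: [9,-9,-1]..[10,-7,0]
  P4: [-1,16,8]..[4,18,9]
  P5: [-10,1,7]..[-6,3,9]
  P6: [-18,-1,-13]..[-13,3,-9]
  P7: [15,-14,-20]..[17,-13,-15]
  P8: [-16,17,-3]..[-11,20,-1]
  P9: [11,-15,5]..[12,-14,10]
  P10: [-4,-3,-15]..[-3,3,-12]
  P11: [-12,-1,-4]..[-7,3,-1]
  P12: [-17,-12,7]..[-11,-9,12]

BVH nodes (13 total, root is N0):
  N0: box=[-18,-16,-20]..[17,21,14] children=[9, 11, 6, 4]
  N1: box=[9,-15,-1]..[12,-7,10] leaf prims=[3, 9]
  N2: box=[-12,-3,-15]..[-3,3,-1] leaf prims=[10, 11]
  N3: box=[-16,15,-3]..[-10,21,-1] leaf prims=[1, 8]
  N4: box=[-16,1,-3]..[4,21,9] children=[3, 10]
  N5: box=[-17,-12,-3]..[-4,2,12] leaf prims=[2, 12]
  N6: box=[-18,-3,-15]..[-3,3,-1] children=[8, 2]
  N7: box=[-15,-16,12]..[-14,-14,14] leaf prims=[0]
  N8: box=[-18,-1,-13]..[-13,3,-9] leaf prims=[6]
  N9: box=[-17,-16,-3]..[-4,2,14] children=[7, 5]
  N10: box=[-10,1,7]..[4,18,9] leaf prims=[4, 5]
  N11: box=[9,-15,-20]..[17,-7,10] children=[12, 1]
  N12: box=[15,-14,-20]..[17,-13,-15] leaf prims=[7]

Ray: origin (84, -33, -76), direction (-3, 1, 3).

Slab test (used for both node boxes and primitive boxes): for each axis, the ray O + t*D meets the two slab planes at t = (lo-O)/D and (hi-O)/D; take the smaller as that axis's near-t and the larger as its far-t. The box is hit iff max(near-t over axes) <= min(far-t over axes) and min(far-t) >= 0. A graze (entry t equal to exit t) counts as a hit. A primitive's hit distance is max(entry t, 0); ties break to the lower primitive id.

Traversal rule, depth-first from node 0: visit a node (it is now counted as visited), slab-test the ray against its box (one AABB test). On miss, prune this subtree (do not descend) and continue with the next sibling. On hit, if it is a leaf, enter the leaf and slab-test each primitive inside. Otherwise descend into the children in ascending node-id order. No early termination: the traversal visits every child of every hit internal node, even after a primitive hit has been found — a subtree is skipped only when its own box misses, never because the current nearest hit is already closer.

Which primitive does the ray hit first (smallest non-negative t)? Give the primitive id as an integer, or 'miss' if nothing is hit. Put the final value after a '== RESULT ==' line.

Walk:
N0 x:[67/3,34] y:[17,54] z:[56/3,30] -> hit [67/3,30], descend [4, 6, 9, 11]
  N4 x:[80/3,100/3] y:[34,54] z:[73/3,85/3] -> miss, prune
  N6 x:[29,34] y:[30,36] z:[61/3,25] -> miss, prune
  N9 x:[88/3,101/3] y:[17,35] z:[73/3,30] -> hit [88/3,30], descend [5, 7]
    N5 x:[88/3,101/3] y:[21,35] z:[73/3,88/3] -> hit [88/3,88/3] leaf, test {P2(miss), P12(miss)}
    N7 x:[98/3,33] y:[17,19] z:[88/3,30] -> miss, prune
  N11 x:[67/3,25] y:[18,26] z:[56/3,86/3] -> hit [67/3,25], descend [1, 12]
    N1 x:[24,25] y:[18,26] z:[25,86/3] -> hit [25,25] leaf, test {P3@t=25, P9(miss)}
    N12 x:[67/3,23] y:[19,20] z:[56/3,61/3] -> miss, prune

order=[0, 4, 6, 9, 5, 7, 11, 1, 12]  |boxes|=9  |leaves|=2  hit=P3

== RESULT ==
3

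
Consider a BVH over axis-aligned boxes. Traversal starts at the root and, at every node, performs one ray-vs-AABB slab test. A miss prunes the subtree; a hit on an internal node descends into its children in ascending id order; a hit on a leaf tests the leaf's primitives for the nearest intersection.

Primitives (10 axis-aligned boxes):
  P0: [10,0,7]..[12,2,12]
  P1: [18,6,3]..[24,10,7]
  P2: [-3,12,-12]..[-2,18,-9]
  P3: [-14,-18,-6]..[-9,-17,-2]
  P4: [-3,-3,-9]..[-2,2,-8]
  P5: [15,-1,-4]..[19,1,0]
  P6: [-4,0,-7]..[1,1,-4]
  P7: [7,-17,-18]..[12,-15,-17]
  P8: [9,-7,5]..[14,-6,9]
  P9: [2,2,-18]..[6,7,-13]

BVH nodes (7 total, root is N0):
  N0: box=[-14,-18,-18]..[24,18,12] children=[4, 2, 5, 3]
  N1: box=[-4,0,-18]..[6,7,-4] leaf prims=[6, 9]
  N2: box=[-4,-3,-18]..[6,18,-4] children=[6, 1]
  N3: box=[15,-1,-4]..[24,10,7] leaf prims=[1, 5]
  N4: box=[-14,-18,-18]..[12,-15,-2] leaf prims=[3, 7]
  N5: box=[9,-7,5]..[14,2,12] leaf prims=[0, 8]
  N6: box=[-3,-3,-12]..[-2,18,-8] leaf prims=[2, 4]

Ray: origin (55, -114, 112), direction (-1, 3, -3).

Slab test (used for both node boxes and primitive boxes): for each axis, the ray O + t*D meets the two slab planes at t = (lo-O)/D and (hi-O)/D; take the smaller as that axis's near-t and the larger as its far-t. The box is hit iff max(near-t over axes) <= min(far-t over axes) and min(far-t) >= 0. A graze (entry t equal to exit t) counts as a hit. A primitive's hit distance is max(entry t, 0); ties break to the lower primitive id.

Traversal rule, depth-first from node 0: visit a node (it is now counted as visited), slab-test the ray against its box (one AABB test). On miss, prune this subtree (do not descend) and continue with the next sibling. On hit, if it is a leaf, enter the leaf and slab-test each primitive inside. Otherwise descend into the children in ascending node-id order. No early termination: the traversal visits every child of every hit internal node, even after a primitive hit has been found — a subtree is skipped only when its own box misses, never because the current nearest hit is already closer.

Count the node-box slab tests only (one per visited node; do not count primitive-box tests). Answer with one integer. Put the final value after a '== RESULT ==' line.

Traverse from the root:
N0 x:[31,69] y:[32,44] z:[100/3,130/3] -> hit [100/3,130/3], descend [2, 3, 4, 5]
  N2 x:[49,59] y:[37,44] z:[116/3,130/3] -> miss, prune
  N3 x:[31,40] y:[113/3,124/3] z:[35,116/3] -> hit [113/3,116/3] leaf, test {P1(miss), P5@t=113/3}
  N4 x:[43,69] y:[32,33] z:[38,130/3] -> miss, prune
  N5 x:[41,46] y:[107/3,116/3] z:[100/3,107/3] -> miss, prune

5 AABB tests over nodes [0, 2, 3, 4, 5]; 1 leaf entered; closest P5.

== RESULT ==
5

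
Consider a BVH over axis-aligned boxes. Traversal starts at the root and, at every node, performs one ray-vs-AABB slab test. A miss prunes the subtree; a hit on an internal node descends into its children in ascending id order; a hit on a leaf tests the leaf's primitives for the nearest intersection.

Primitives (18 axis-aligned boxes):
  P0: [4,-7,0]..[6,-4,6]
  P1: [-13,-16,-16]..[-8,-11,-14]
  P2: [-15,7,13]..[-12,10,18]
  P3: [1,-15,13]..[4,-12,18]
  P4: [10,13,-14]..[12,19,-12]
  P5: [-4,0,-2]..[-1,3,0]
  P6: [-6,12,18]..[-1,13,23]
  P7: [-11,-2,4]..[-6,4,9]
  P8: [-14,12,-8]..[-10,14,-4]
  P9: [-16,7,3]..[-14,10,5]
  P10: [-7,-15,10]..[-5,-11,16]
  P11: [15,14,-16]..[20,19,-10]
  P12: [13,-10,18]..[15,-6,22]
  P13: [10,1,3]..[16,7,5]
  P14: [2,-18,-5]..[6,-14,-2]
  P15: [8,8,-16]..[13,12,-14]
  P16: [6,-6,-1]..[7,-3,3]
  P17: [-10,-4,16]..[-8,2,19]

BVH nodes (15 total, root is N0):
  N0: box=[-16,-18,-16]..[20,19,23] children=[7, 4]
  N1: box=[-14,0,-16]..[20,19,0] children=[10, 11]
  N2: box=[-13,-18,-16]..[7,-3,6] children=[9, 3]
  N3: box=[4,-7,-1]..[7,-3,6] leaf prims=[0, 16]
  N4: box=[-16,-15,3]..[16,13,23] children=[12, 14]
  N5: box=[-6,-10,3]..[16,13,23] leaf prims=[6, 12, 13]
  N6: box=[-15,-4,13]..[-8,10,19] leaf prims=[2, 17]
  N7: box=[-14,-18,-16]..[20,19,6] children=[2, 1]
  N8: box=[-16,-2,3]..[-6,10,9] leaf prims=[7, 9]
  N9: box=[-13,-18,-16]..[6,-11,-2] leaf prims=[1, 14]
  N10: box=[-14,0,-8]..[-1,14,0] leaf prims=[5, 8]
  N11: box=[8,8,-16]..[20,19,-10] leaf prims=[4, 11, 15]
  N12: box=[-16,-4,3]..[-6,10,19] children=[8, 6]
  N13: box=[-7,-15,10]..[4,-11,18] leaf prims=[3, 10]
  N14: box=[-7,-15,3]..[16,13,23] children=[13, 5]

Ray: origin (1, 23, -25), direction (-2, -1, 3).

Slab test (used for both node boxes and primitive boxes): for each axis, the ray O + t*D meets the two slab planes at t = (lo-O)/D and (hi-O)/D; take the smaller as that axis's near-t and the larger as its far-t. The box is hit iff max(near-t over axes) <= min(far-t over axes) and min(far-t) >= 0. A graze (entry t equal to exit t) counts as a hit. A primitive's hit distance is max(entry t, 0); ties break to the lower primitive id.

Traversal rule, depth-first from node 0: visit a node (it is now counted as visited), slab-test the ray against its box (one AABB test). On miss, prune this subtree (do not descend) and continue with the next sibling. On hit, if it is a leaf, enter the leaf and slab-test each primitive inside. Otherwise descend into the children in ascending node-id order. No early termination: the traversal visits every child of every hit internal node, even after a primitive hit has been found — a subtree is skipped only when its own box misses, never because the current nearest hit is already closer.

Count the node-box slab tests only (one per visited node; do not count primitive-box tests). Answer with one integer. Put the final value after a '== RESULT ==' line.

Trace the traversal:
N0 x:[-19/2,17/2] y:[4,41] z:[3,16] -> hit [4,17/2], descend [4, 7]
  N4 x:[-15/2,17/2] y:[10,38] z:[28/3,16] -> miss, prune
  N7 x:[-19/2,15/2] y:[4,41] z:[3,31/3] -> hit [4,15/2], descend [1, 2]
    N1 x:[-19/2,15/2] y:[4,23] z:[3,25/3] -> hit [4,15/2], descend [10, 11]
      N10 x:[1,15/2] y:[9,23] z:[17/3,25/3] -> miss, prune
      N11 x:[-19/2,-7/2] y:[4,15] z:[3,5] -> miss, prune
    N2 x:[-3,7] y:[26,41] z:[3,31/3] -> miss, prune

order=[0, 4, 7, 1, 10, 11, 2]  |boxes|=7  |leaves|=0  hit=miss

== RESULT ==
7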